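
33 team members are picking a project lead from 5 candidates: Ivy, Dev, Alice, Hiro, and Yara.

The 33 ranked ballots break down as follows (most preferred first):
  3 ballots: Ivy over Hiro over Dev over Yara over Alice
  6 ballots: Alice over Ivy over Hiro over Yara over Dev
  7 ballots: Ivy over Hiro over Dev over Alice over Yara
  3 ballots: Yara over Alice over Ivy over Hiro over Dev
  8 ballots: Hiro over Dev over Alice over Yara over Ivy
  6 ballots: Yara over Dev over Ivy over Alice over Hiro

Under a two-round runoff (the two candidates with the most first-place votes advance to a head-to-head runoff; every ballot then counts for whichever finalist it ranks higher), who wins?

Round 1 first-place votes: Ivy 10, Dev 0, Alice 6, Hiro 8, Yara 9. Ivy and Yara advance.
Runoff: Ivy is ranked above Yara on 16 ballots, Yara above Ivy on 17.

Yara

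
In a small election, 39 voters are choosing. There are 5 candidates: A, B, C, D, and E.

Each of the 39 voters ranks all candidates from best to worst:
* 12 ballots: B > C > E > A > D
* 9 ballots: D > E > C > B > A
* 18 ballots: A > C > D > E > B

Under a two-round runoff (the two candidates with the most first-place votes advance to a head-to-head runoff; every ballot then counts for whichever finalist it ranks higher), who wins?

B

Round 1 first-place votes: A 18, B 12, C 0, D 9, E 0. A and B advance.
Runoff: A is ranked above B on 18 ballots, B above A on 21.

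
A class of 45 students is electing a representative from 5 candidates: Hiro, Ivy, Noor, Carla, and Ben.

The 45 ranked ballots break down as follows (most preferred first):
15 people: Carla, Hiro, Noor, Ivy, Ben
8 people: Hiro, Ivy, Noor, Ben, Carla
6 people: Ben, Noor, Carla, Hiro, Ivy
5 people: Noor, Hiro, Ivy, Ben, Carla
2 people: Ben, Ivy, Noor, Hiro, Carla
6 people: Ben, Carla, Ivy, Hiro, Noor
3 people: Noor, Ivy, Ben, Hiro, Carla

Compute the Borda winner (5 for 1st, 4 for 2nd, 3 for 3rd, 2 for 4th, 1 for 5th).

Hiro

Hiro: 15×4 + 8×5 + 6×2 + 5×4 + 2×2 + 6×2 + 3×2 = 154
Ivy: 15×2 + 8×4 + 6×1 + 5×3 + 2×4 + 6×3 + 3×4 = 121
Noor: 15×3 + 8×3 + 6×4 + 5×5 + 2×3 + 6×1 + 3×5 = 145
Carla: 15×5 + 8×1 + 6×3 + 5×1 + 2×1 + 6×4 + 3×1 = 135
Ben: 15×1 + 8×2 + 6×5 + 5×2 + 2×5 + 6×5 + 3×3 = 120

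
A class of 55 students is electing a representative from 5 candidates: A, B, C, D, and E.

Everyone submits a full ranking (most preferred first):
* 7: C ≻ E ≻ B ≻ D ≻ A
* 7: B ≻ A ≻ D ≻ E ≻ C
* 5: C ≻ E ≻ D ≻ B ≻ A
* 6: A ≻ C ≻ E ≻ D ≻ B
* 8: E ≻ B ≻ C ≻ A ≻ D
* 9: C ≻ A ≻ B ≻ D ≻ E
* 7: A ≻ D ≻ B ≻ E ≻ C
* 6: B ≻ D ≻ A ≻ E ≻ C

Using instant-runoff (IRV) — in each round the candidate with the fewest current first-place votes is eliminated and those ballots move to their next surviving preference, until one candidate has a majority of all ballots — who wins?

B

Round 1: A 13, B 13, C 21, D 0, E 8. D eliminated.
Round 2: A 13, B 13, C 21, E 8. E eliminated.
Round 3: A 13, B 21, C 21. A eliminated.
Round 4: B 28, C 27. B has a majority (≥28).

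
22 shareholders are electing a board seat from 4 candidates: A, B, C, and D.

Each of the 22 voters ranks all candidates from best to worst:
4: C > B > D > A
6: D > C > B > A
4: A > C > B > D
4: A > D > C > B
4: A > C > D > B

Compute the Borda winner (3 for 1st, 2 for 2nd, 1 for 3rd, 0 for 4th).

C

A: 4×0 + 6×0 + 4×3 + 4×3 + 4×3 = 36
B: 4×2 + 6×1 + 4×1 + 4×0 + 4×0 = 18
C: 4×3 + 6×2 + 4×2 + 4×1 + 4×2 = 44
D: 4×1 + 6×3 + 4×0 + 4×2 + 4×1 = 34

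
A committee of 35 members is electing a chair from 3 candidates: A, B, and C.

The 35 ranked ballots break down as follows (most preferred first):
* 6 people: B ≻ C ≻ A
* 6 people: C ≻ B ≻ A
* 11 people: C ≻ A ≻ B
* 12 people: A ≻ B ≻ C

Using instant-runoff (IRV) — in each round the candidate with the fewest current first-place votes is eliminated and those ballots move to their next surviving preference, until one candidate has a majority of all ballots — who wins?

C

Round 1: A 12, B 6, C 17. B eliminated.
Round 2: A 12, C 23. C has a majority (≥18).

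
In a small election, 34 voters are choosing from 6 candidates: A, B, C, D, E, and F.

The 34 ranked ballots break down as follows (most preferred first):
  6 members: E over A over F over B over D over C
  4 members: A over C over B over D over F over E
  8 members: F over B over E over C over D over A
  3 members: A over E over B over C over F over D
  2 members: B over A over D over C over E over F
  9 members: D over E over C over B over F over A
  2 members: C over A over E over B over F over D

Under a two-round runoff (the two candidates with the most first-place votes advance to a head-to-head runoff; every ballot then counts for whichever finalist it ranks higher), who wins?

Round 1 first-place votes: A 7, B 2, C 2, D 9, E 6, F 8. D and F advance.
Runoff: D is ranked above F on 15 ballots, F above D on 19.

F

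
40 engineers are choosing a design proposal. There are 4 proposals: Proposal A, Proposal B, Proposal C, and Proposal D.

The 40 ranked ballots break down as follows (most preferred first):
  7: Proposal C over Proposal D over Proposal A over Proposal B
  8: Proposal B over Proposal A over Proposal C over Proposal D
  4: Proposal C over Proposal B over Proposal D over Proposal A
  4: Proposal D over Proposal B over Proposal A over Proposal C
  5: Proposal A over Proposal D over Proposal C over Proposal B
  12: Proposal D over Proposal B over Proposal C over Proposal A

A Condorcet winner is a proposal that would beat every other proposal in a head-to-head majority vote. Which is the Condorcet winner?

Proposal D

Proposal D vs Proposal A: 27–13
Proposal D vs Proposal B: 28–12
Proposal D vs Proposal C: 21–19
Proposal D beats every other proposal.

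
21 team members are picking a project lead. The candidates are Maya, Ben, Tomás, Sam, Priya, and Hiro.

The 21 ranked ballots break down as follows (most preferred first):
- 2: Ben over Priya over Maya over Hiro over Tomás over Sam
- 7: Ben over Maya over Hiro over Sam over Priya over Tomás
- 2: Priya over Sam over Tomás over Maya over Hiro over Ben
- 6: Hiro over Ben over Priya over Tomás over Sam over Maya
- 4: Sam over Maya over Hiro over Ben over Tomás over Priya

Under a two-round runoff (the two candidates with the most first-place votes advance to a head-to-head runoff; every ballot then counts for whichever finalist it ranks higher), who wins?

Round 1 first-place votes: Maya 0, Ben 9, Tomás 0, Sam 4, Priya 2, Hiro 6. Ben and Hiro advance.
Runoff: Ben is ranked above Hiro on 9 ballots, Hiro above Ben on 12.

Hiro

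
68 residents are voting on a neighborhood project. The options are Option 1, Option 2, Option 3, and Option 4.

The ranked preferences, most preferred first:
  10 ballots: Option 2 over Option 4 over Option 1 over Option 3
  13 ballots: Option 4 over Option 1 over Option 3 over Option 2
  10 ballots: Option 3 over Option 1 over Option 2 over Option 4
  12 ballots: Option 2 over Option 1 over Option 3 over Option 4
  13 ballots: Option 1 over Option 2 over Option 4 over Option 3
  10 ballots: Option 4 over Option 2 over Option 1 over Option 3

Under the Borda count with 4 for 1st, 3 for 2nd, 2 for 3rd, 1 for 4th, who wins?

Option 1

Option 1: 10×2 + 13×3 + 10×3 + 12×3 + 13×4 + 10×2 = 197
Option 2: 10×4 + 13×1 + 10×2 + 12×4 + 13×3 + 10×3 = 190
Option 3: 10×1 + 13×2 + 10×4 + 12×2 + 13×1 + 10×1 = 123
Option 4: 10×3 + 13×4 + 10×1 + 12×1 + 13×2 + 10×4 = 170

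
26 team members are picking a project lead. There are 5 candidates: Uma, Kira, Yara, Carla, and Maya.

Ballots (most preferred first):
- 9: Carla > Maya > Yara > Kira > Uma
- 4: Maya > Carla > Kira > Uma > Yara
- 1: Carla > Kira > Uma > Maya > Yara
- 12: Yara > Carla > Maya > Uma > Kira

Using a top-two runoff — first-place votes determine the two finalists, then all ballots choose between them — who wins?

Carla

Round 1 first-place votes: Uma 0, Kira 0, Yara 12, Carla 10, Maya 4. Yara and Carla advance.
Runoff: Yara is ranked above Carla on 12 ballots, Carla above Yara on 14.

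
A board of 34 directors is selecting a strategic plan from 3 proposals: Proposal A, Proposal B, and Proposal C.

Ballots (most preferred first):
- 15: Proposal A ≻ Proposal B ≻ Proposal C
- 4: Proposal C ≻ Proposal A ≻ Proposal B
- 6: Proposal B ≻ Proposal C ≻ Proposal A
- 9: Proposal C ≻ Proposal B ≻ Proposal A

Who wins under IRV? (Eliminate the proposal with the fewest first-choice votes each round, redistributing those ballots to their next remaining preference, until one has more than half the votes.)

Proposal C

Round 1: Proposal A 15, Proposal B 6, Proposal C 13. Proposal B eliminated.
Round 2: Proposal A 15, Proposal C 19. Proposal C has a majority (≥18).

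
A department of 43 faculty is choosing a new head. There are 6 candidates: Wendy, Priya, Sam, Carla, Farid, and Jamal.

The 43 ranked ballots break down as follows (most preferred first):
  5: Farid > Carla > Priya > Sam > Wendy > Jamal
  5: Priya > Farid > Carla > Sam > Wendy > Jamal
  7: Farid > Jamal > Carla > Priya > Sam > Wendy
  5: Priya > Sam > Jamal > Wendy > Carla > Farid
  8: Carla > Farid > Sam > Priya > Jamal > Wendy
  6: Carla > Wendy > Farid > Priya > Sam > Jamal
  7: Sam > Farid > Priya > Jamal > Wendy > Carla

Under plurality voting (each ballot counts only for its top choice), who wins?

Carla

First-place votes: Wendy 0, Priya 10, Sam 7, Carla 14, Farid 12, Jamal 0.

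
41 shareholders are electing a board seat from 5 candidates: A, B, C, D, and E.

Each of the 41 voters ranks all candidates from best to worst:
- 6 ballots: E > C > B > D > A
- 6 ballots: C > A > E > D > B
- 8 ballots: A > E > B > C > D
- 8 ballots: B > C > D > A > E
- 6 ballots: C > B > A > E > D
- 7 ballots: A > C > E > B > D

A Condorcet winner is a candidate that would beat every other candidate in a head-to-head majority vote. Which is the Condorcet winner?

C vs A: 26–15
C vs B: 25–16
C vs D: 41–0
C vs E: 27–14
C beats every other candidate.

C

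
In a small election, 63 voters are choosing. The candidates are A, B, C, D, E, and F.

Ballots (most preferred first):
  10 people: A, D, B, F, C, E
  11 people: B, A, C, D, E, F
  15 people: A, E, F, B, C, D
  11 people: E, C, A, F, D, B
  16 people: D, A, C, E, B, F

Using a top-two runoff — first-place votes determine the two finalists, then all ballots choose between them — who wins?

Round 1 first-place votes: A 25, B 11, C 0, D 16, E 11, F 0. A and D advance.
Runoff: A is ranked above D on 47 ballots, D above A on 16.

A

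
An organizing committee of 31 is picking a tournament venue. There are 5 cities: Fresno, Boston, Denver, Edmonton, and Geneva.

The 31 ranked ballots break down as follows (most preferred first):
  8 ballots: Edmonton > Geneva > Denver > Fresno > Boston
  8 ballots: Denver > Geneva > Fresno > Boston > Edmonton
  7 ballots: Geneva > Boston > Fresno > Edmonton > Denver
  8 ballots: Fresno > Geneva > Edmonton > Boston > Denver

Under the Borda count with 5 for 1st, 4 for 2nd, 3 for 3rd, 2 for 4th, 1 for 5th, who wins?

Fresno: 8×2 + 8×3 + 7×3 + 8×5 = 101
Boston: 8×1 + 8×2 + 7×4 + 8×2 = 68
Denver: 8×3 + 8×5 + 7×1 + 8×1 = 79
Edmonton: 8×5 + 8×1 + 7×2 + 8×3 = 86
Geneva: 8×4 + 8×4 + 7×5 + 8×4 = 131

Geneva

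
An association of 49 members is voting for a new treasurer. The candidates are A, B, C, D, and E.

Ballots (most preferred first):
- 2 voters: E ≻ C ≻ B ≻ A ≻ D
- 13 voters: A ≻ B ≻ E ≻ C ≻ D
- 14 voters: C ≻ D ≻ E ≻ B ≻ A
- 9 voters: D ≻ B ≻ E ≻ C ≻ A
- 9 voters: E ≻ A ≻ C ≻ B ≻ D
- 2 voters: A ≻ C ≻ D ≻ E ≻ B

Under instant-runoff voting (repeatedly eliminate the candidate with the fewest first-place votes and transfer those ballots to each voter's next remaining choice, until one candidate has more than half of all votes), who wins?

Round 1: A 15, B 0, C 14, D 9, E 11. B eliminated.
Round 2: A 15, C 14, D 9, E 11. D eliminated.
Round 3: A 15, C 14, E 20. C eliminated.
Round 4: A 15, E 34. E has a majority (≥25).

E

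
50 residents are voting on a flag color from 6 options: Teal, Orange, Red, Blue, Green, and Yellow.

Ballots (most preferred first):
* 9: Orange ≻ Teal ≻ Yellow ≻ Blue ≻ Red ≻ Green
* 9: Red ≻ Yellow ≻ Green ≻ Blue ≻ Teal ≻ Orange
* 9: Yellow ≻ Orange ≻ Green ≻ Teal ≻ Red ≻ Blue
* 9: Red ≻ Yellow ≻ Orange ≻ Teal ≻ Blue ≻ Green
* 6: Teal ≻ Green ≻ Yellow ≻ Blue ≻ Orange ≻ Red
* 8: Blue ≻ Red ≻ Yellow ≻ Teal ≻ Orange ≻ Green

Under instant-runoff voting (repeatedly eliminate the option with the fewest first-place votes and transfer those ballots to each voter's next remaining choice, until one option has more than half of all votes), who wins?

Round 1: Teal 6, Orange 9, Red 18, Blue 8, Green 0, Yellow 9. Green eliminated.
Round 2: Teal 6, Orange 9, Red 18, Blue 8, Yellow 9. Teal eliminated.
Round 3: Orange 9, Red 18, Blue 8, Yellow 15. Blue eliminated.
Round 4: Orange 9, Red 26, Yellow 15. Red has a majority (≥26).

Red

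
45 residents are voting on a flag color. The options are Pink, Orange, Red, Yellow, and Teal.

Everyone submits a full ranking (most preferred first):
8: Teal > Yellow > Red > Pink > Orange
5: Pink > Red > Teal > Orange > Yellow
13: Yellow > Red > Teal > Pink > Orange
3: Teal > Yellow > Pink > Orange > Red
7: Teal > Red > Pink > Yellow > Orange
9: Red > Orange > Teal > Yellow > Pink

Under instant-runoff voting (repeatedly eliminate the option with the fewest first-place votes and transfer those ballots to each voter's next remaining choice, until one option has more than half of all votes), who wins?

Red

Round 1: Pink 5, Orange 0, Red 9, Yellow 13, Teal 18. Orange eliminated.
Round 2: Pink 5, Red 9, Yellow 13, Teal 18. Pink eliminated.
Round 3: Red 14, Yellow 13, Teal 18. Yellow eliminated.
Round 4: Red 27, Teal 18. Red has a majority (≥23).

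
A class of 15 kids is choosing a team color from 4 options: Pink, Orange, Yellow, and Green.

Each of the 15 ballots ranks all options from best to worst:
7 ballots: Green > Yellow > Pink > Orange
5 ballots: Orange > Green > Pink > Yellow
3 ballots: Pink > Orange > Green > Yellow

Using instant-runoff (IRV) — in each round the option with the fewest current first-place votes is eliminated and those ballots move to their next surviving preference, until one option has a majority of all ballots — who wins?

Round 1: Pink 3, Orange 5, Yellow 0, Green 7. Yellow eliminated.
Round 2: Pink 3, Orange 5, Green 7. Pink eliminated.
Round 3: Orange 8, Green 7. Orange has a majority (≥8).

Orange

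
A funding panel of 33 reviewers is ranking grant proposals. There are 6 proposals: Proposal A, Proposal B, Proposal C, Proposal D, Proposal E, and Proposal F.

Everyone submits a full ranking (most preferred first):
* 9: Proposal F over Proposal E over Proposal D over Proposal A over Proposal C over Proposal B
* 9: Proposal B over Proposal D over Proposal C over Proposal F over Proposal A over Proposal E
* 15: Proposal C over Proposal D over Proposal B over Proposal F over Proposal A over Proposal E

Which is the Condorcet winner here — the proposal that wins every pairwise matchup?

Proposal D

Proposal D vs Proposal A: 33–0
Proposal D vs Proposal B: 24–9
Proposal D vs Proposal C: 18–15
Proposal D vs Proposal E: 24–9
Proposal D vs Proposal F: 24–9
Proposal D beats every other proposal.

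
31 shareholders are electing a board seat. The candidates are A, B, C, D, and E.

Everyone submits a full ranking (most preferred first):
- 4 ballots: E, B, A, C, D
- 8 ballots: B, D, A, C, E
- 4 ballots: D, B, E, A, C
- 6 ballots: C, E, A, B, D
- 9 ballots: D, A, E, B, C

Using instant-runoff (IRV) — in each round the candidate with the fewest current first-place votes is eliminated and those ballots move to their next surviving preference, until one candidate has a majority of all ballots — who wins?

Round 1: A 0, B 8, C 6, D 13, E 4. A eliminated.
Round 2: B 8, C 6, D 13, E 4. E eliminated.
Round 3: B 12, C 6, D 13. C eliminated.
Round 4: B 18, D 13. B has a majority (≥16).

B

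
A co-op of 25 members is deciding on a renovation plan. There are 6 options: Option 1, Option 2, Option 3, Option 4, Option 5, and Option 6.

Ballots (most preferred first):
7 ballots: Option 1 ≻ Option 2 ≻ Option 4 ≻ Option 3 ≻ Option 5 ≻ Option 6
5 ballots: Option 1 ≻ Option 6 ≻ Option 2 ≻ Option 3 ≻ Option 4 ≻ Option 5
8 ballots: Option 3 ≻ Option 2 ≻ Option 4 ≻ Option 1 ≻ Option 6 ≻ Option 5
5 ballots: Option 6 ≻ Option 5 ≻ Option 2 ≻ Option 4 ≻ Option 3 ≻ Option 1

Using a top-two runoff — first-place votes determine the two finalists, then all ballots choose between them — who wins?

Option 3

Round 1 first-place votes: Option 1 12, Option 2 0, Option 3 8, Option 4 0, Option 5 0, Option 6 5. Option 1 and Option 3 advance.
Runoff: Option 1 is ranked above Option 3 on 12 ballots, Option 3 above Option 1 on 13.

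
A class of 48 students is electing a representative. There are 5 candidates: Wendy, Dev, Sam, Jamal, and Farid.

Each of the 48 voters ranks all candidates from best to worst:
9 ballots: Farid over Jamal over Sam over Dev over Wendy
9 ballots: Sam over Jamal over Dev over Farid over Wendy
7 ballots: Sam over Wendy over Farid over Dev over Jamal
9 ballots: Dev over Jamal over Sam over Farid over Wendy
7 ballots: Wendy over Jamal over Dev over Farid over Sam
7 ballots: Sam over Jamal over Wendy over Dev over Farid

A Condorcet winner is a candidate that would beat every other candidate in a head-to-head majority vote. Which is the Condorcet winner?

Jamal vs Wendy: 34–14
Jamal vs Dev: 32–16
Jamal vs Sam: 25–23
Jamal vs Farid: 32–16
Jamal beats every other candidate.

Jamal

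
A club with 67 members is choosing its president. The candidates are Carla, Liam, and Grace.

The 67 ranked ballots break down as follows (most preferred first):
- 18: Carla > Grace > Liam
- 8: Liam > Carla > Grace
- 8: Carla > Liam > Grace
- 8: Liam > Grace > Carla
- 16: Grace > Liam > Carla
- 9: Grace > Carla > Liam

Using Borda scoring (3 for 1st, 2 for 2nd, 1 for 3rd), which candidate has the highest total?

Grace

Carla: 18×3 + 8×2 + 8×3 + 8×1 + 16×1 + 9×2 = 136
Liam: 18×1 + 8×3 + 8×2 + 8×3 + 16×2 + 9×1 = 123
Grace: 18×2 + 8×1 + 8×1 + 8×2 + 16×3 + 9×3 = 143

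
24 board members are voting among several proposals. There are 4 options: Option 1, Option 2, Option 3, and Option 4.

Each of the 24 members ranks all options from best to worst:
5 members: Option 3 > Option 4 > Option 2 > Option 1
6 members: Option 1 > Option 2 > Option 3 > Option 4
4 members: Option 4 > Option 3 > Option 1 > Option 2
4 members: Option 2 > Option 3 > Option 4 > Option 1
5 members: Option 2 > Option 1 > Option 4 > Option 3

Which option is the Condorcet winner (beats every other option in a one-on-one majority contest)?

Option 2

Option 2 vs Option 1: 14–10
Option 2 vs Option 3: 15–9
Option 2 vs Option 4: 15–9
Option 2 beats every other option.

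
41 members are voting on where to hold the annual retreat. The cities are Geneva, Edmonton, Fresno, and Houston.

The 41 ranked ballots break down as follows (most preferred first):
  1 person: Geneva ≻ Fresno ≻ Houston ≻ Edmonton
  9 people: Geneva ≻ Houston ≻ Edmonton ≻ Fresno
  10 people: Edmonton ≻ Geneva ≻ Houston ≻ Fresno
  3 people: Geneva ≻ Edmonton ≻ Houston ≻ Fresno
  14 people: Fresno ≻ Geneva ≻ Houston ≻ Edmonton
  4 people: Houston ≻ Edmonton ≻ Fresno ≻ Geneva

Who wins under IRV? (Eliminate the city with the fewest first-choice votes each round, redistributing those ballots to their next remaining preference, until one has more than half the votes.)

Edmonton

Round 1: Geneva 13, Edmonton 10, Fresno 14, Houston 4. Houston eliminated.
Round 2: Geneva 13, Edmonton 14, Fresno 14. Geneva eliminated.
Round 3: Edmonton 26, Fresno 15. Edmonton has a majority (≥21).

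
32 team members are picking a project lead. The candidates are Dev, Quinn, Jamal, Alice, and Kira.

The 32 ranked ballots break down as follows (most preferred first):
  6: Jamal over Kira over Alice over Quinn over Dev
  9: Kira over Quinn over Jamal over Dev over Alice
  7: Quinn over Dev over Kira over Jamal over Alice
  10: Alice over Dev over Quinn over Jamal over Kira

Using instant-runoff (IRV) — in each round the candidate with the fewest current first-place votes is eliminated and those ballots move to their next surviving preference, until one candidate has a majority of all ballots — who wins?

Round 1: Dev 0, Quinn 7, Jamal 6, Alice 10, Kira 9. Dev eliminated.
Round 2: Quinn 7, Jamal 6, Alice 10, Kira 9. Jamal eliminated.
Round 3: Quinn 7, Alice 10, Kira 15. Quinn eliminated.
Round 4: Alice 10, Kira 22. Kira has a majority (≥17).

Kira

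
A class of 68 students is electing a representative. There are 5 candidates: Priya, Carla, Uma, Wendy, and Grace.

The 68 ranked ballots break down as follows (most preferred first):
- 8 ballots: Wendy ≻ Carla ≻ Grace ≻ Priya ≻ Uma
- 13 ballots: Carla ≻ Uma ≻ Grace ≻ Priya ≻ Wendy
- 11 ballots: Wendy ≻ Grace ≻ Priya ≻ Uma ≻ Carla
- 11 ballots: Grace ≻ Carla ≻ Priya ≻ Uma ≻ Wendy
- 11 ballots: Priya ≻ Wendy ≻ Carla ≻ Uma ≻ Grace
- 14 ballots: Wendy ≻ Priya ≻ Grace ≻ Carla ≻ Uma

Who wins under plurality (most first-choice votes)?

First-place votes: Priya 11, Carla 13, Uma 0, Wendy 33, Grace 11.

Wendy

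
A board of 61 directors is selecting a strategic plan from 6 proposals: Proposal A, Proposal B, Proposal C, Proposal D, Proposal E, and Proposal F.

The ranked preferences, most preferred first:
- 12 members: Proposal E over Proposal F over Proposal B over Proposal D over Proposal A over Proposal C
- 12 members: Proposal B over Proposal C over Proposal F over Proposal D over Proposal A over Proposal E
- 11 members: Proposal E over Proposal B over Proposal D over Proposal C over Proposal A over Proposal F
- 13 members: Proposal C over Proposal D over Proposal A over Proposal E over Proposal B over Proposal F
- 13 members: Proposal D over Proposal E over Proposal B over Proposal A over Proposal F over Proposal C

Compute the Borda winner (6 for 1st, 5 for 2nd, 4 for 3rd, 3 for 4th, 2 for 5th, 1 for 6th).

Proposal D

Proposal A: 12×2 + 12×2 + 11×2 + 13×4 + 13×3 = 161
Proposal B: 12×4 + 12×6 + 11×5 + 13×2 + 13×4 = 253
Proposal C: 12×1 + 12×5 + 11×3 + 13×6 + 13×1 = 196
Proposal D: 12×3 + 12×3 + 11×4 + 13×5 + 13×6 = 259
Proposal E: 12×6 + 12×1 + 11×6 + 13×3 + 13×5 = 254
Proposal F: 12×5 + 12×4 + 11×1 + 13×1 + 13×2 = 158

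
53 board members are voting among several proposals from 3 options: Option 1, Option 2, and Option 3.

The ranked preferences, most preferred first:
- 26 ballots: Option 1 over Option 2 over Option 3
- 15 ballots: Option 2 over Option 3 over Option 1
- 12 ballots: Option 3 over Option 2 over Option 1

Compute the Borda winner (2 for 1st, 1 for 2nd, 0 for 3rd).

Option 1: 26×2 + 15×0 + 12×0 = 52
Option 2: 26×1 + 15×2 + 12×1 = 68
Option 3: 26×0 + 15×1 + 12×2 = 39

Option 2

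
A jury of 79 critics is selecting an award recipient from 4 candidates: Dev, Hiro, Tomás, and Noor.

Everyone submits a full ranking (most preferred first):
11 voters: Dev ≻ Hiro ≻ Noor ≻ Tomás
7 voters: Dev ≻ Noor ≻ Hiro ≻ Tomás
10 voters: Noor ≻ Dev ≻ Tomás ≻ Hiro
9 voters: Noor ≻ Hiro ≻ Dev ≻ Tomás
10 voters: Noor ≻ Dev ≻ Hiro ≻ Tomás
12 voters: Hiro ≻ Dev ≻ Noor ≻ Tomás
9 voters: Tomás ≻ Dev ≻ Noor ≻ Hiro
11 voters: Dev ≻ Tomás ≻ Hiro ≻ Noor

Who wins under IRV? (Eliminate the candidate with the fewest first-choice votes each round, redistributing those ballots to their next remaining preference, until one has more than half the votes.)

Dev

Round 1: Dev 29, Hiro 12, Tomás 9, Noor 29. Tomás eliminated.
Round 2: Dev 38, Hiro 12, Noor 29. Hiro eliminated.
Round 3: Dev 50, Noor 29. Dev has a majority (≥40).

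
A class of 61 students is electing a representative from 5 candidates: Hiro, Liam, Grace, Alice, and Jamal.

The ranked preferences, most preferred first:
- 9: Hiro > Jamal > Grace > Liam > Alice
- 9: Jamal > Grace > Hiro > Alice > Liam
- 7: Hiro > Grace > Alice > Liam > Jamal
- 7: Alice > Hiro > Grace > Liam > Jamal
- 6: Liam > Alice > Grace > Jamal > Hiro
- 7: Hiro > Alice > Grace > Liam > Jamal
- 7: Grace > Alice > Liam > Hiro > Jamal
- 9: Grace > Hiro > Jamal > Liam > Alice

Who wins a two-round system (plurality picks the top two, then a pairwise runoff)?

Round 1 first-place votes: Hiro 23, Liam 6, Grace 16, Alice 7, Jamal 9. Hiro and Grace advance.
Runoff: Hiro is ranked above Grace on 30 ballots, Grace above Hiro on 31.

Grace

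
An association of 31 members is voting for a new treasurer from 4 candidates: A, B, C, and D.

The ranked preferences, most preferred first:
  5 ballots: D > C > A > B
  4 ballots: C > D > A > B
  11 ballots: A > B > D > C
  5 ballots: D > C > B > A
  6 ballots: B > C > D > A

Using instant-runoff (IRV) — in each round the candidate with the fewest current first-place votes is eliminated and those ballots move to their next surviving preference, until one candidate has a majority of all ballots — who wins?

D

Round 1: A 11, B 6, C 4, D 10. C eliminated.
Round 2: A 11, B 6, D 14. B eliminated.
Round 3: A 11, D 20. D has a majority (≥16).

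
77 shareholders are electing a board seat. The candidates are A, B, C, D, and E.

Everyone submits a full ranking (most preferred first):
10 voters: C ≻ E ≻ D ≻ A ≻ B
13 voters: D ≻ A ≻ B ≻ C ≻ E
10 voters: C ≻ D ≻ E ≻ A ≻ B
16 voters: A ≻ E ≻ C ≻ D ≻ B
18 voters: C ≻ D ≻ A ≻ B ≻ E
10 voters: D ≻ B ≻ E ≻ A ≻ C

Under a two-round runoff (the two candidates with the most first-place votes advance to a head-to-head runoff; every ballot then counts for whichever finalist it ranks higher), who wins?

Round 1 first-place votes: A 16, B 0, C 38, D 23, E 0. C and D advance.
Runoff: C is ranked above D on 54 ballots, D above C on 23.

C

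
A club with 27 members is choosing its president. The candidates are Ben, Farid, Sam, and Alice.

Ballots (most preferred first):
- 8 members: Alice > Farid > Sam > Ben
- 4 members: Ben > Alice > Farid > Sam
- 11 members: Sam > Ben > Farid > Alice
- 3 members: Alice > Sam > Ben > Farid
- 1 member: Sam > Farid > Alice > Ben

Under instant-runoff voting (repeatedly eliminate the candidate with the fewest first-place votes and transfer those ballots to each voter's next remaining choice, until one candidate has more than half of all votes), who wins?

Alice

Round 1: Ben 4, Farid 0, Sam 12, Alice 11. Farid eliminated.
Round 2: Ben 4, Sam 12, Alice 11. Ben eliminated.
Round 3: Sam 12, Alice 15. Alice has a majority (≥14).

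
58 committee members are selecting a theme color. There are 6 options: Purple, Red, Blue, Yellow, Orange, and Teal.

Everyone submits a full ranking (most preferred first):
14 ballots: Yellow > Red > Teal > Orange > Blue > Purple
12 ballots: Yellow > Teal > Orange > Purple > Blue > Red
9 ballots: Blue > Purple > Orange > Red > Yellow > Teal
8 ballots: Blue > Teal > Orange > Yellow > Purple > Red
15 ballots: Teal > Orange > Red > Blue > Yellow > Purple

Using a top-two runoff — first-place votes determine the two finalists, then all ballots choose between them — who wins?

Blue

Round 1 first-place votes: Purple 0, Red 0, Blue 17, Yellow 26, Orange 0, Teal 15. Yellow and Blue advance.
Runoff: Yellow is ranked above Blue on 26 ballots, Blue above Yellow on 32.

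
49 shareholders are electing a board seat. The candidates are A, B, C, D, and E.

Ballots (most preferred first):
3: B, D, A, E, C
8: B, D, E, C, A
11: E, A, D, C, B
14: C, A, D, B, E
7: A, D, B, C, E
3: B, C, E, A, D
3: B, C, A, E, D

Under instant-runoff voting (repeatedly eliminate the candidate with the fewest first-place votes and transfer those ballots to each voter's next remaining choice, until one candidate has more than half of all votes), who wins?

Round 1: A 7, B 17, C 14, D 0, E 11. D eliminated.
Round 2: A 7, B 17, C 14, E 11. A eliminated.
Round 3: B 24, C 14, E 11. E eliminated.
Round 4: B 24, C 25. C has a majority (≥25).

C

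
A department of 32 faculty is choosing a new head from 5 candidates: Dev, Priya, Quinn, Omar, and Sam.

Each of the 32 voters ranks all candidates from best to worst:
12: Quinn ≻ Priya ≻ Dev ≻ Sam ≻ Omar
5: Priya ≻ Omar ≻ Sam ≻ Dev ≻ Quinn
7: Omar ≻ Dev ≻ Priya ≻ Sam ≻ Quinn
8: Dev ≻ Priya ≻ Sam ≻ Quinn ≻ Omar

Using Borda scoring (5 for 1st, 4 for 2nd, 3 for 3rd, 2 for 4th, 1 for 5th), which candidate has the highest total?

Dev: 12×3 + 5×2 + 7×4 + 8×5 = 114
Priya: 12×4 + 5×5 + 7×3 + 8×4 = 126
Quinn: 12×5 + 5×1 + 7×1 + 8×2 = 88
Omar: 12×1 + 5×4 + 7×5 + 8×1 = 75
Sam: 12×2 + 5×3 + 7×2 + 8×3 = 77

Priya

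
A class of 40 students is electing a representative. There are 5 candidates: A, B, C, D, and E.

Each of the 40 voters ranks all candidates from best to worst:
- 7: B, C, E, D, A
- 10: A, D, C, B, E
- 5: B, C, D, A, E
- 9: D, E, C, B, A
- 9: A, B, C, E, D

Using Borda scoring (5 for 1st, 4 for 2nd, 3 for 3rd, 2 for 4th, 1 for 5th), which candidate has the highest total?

A: 7×1 + 10×5 + 5×2 + 9×1 + 9×5 = 121
B: 7×5 + 10×2 + 5×5 + 9×2 + 9×4 = 134
C: 7×4 + 10×3 + 5×4 + 9×3 + 9×3 = 132
D: 7×2 + 10×4 + 5×3 + 9×5 + 9×1 = 123
E: 7×3 + 10×1 + 5×1 + 9×4 + 9×2 = 90

B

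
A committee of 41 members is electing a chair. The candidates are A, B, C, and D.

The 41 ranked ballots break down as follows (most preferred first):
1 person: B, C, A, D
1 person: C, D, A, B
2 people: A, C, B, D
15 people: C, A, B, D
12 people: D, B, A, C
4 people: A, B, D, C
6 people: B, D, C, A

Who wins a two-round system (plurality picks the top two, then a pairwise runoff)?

Round 1 first-place votes: A 6, B 7, C 16, D 12. C and D advance.
Runoff: C is ranked above D on 19 ballots, D above C on 22.

D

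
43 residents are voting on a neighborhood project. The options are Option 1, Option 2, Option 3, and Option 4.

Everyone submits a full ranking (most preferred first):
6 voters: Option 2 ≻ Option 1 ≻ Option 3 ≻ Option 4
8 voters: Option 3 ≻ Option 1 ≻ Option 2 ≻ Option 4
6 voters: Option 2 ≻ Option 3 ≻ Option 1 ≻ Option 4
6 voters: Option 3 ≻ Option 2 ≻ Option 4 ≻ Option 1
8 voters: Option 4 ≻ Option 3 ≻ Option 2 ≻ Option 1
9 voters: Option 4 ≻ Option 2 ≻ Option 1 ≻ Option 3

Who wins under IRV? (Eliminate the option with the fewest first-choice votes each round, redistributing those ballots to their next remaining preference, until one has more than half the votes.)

Round 1: Option 1 0, Option 2 12, Option 3 14, Option 4 17. Option 1 eliminated.
Round 2: Option 2 12, Option 3 14, Option 4 17. Option 2 eliminated.
Round 3: Option 3 26, Option 4 17. Option 3 has a majority (≥22).

Option 3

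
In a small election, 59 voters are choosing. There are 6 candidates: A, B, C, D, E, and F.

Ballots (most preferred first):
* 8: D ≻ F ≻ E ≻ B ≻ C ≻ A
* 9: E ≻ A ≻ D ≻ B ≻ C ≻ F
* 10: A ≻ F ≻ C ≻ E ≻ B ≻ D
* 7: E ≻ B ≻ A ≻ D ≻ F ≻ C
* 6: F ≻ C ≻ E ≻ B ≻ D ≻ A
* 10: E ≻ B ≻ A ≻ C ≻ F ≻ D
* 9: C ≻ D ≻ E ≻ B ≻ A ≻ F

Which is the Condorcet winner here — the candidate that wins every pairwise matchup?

E

E vs A: 49–10
E vs B: 59–0
E vs C: 34–25
E vs D: 42–17
E vs F: 35–24
E beats every other candidate.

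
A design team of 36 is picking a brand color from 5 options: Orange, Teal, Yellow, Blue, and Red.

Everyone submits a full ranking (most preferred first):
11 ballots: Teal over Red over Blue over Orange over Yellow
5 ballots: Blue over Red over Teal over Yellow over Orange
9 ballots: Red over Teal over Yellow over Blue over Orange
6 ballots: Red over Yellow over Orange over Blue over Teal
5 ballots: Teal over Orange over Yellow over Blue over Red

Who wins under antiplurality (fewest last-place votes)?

Last-place votes: Orange 14, Teal 6, Yellow 11, Blue 0, Red 5.

Blue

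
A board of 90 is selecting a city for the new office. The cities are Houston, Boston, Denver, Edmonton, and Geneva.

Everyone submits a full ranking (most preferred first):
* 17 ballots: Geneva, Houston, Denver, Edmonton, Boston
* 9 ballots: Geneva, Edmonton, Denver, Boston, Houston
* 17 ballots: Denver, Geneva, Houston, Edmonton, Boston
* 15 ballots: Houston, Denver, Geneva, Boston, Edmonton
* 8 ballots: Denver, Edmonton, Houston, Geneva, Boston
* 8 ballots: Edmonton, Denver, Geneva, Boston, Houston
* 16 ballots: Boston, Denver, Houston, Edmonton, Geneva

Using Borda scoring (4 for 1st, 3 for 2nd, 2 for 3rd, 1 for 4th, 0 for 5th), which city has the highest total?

Houston: 17×3 + 9×0 + 17×2 + 15×4 + 8×2 + 8×0 + 16×2 = 193
Boston: 17×0 + 9×1 + 17×0 + 15×1 + 8×0 + 8×1 + 16×4 = 96
Denver: 17×2 + 9×2 + 17×4 + 15×3 + 8×4 + 8×3 + 16×3 = 269
Edmonton: 17×1 + 9×3 + 17×1 + 15×0 + 8×3 + 8×4 + 16×1 = 133
Geneva: 17×4 + 9×4 + 17×3 + 15×2 + 8×1 + 8×2 + 16×0 = 209

Denver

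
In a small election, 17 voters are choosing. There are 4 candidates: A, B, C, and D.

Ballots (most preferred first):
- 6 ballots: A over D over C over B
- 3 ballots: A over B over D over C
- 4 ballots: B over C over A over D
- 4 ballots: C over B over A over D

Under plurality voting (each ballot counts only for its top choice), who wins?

A

First-place votes: A 9, B 4, C 4, D 0.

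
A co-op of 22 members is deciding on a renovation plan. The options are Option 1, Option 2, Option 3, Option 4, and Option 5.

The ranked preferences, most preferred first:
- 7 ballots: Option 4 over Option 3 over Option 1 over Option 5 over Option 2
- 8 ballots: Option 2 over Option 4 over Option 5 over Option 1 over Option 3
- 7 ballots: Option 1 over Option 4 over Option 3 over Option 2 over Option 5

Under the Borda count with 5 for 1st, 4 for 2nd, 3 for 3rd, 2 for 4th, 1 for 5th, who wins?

Option 1: 7×3 + 8×2 + 7×5 = 72
Option 2: 7×1 + 8×5 + 7×2 = 61
Option 3: 7×4 + 8×1 + 7×3 = 57
Option 4: 7×5 + 8×4 + 7×4 = 95
Option 5: 7×2 + 8×3 + 7×1 = 45

Option 4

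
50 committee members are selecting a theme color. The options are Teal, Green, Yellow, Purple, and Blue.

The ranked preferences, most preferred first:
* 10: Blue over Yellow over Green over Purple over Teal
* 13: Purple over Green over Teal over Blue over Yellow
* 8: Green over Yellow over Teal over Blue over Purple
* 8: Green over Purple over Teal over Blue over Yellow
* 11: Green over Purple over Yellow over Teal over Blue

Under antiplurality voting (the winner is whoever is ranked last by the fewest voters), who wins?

Green

Last-place votes: Teal 10, Green 0, Yellow 21, Purple 8, Blue 11.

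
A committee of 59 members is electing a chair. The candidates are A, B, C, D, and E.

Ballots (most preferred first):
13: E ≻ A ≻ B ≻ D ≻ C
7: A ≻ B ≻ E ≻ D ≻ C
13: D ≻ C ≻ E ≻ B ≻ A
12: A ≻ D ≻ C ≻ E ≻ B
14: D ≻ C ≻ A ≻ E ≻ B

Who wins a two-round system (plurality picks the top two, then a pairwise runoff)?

A

Round 1 first-place votes: A 19, B 0, C 0, D 27, E 13. D and A advance.
Runoff: D is ranked above A on 27 ballots, A above D on 32.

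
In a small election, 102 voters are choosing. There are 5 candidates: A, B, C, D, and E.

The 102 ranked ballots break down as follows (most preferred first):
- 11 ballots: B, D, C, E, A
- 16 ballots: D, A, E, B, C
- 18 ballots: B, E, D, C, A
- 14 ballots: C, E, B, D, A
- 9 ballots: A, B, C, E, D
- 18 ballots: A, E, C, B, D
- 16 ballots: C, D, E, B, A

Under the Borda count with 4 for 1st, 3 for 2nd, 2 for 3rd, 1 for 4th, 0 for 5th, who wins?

E

A: 11×0 + 16×3 + 18×0 + 14×0 + 9×4 + 18×4 + 16×0 = 156
B: 11×4 + 16×1 + 18×4 + 14×2 + 9×3 + 18×1 + 16×1 = 221
C: 11×2 + 16×0 + 18×1 + 14×4 + 9×2 + 18×2 + 16×4 = 214
D: 11×3 + 16×4 + 18×2 + 14×1 + 9×0 + 18×0 + 16×3 = 195
E: 11×1 + 16×2 + 18×3 + 14×3 + 9×1 + 18×3 + 16×2 = 234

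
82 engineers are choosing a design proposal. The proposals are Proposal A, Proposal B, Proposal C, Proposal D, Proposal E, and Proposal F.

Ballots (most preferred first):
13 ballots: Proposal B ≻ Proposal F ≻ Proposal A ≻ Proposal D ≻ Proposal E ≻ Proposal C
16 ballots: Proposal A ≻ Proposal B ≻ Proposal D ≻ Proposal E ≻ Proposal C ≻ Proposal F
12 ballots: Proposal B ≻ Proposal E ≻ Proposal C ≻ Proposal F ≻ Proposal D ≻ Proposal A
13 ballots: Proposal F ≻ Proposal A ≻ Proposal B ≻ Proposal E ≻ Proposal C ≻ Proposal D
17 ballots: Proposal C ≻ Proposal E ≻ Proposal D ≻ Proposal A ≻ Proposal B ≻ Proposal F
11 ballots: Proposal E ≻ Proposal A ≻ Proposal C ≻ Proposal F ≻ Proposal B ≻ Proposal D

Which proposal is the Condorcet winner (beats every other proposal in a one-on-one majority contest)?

Proposal A vs Proposal B: 57–25
Proposal A vs Proposal C: 53–29
Proposal A vs Proposal D: 53–29
Proposal A vs Proposal E: 42–40
Proposal A vs Proposal F: 44–38
Proposal A beats every other proposal.

Proposal A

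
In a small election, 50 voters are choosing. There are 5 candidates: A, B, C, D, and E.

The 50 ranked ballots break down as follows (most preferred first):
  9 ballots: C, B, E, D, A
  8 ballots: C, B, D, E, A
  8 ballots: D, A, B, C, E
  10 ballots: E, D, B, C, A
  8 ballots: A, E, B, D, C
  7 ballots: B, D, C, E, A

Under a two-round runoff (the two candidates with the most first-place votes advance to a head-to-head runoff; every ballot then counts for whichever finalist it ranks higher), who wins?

C

Round 1 first-place votes: A 8, B 7, C 17, D 8, E 10. C and E advance.
Runoff: C is ranked above E on 32 ballots, E above C on 18.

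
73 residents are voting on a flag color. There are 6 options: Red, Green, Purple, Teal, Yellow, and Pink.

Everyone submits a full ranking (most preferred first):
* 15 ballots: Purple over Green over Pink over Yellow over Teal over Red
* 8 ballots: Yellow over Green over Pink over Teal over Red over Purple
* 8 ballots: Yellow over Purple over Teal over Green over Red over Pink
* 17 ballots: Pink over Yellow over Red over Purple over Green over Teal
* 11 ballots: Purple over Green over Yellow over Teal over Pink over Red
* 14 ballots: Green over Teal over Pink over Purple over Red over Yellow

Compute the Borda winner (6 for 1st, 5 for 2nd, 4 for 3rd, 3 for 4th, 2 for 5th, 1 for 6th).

Red: 15×1 + 8×2 + 8×2 + 17×4 + 11×1 + 14×2 = 154
Green: 15×5 + 8×5 + 8×3 + 17×2 + 11×5 + 14×6 = 312
Purple: 15×6 + 8×1 + 8×5 + 17×3 + 11×6 + 14×3 = 297
Teal: 15×2 + 8×3 + 8×4 + 17×1 + 11×3 + 14×5 = 206
Yellow: 15×3 + 8×6 + 8×6 + 17×5 + 11×4 + 14×1 = 284
Pink: 15×4 + 8×4 + 8×1 + 17×6 + 11×2 + 14×4 = 280

Green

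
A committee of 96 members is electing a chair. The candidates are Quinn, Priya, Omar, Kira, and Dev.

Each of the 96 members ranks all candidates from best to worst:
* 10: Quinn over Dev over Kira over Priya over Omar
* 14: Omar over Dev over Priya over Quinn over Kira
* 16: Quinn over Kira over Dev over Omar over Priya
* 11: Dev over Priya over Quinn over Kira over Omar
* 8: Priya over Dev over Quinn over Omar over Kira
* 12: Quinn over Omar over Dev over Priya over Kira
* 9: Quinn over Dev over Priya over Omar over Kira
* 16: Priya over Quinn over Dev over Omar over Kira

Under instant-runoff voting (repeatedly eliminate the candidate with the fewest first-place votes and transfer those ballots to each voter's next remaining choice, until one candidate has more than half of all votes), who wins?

Round 1: Quinn 47, Priya 24, Omar 14, Kira 0, Dev 11. Kira eliminated.
Round 2: Quinn 47, Priya 24, Omar 14, Dev 11. Dev eliminated.
Round 3: Quinn 47, Priya 35, Omar 14. Omar eliminated.
Round 4: Quinn 47, Priya 49. Priya has a majority (≥49).

Priya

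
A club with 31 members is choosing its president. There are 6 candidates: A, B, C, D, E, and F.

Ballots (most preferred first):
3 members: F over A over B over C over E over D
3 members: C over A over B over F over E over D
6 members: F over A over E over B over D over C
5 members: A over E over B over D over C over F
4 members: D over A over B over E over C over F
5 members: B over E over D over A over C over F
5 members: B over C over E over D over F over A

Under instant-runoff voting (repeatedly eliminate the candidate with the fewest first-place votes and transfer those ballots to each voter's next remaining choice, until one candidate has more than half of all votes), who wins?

Round 1: A 5, B 10, C 3, D 4, E 0, F 9. E eliminated.
Round 2: A 5, B 10, C 3, D 4, F 9. C eliminated.
Round 3: A 8, B 10, D 4, F 9. D eliminated.
Round 4: A 12, B 10, F 9. F eliminated.
Round 5: A 21, B 10. A has a majority (≥16).

A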